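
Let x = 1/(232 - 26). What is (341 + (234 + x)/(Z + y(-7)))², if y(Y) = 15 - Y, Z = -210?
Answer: 173134095589849/1499857984 ≈ 1.1543e+5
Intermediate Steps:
x = 1/206 ≈ 0.0048544
(341 + (234 + x)/(Z + y(-7)))² = (341 + (234 + 1/206)/(-210 + (15 - 1*(-7))))² = (341 + 48205/(206*(-210 + (15 + 7))))² = (341 + 48205/(206*(-210 + 22)))² = (341 + (48205/206)/(-188))² = (341 + (48205/206)*(-1/188))² = (341 - 48205/38728)² = (13158043/38728)² = 173134095589849/1499857984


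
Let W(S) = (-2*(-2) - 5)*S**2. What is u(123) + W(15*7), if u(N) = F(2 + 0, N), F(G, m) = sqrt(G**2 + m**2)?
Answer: -11025 + sqrt(15133) ≈ -10902.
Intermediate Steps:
u(N) = sqrt(4 + N**2) (u(N) = sqrt((2 + 0)**2 + N**2) = sqrt(2**2 + N**2) = sqrt(4 + N**2))
W(S) = -S**2 (W(S) = (4 - 5)*S**2 = -S**2)
u(123) + W(15*7) = sqrt(4 + 123**2) - (15*7)**2 = sqrt(4 + 15129) - 1*105**2 = sqrt(15133) - 1*11025 = sqrt(15133) - 11025 = -11025 + sqrt(15133)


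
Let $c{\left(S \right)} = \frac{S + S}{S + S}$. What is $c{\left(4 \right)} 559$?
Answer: $559$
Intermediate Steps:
$c{\left(S \right)} = 1$ ($c{\left(S \right)} = \frac{2 S}{2 S} = 2 S \frac{1}{2 S} = 1$)
$c{\left(4 \right)} 559 = 1 \cdot 559 = 559$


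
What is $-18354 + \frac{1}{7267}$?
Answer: $- \frac{133378517}{7267} \approx -18354.0$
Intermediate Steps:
$-18354 + \frac{1}{7267} = - \frac{133378517}{7267}$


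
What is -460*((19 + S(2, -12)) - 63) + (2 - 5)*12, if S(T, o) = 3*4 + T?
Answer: 13764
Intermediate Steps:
S(T, o) = 12 + T
-460*((19 + S(2, -12)) - 63) + (2 - 5)*12 = -460*((19 + (12 + 2)) - 63) + (2 - 5)*12 = -460*((19 + 14) - 63) - 3*12 = -460*(33 - 63) - 36 = -460*(-30) - 36 = 13800 - 36 = 13764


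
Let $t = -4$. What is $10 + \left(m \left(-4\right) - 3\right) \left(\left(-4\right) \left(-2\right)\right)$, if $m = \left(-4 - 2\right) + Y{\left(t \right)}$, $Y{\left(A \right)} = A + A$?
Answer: $434$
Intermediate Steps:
$Y{\left(A \right)} = 2 A$
$m = -14$ ($m = \left(-4 - 2\right) + 2 \left(-4\right) = -6 - 8 = -14$)
$10 + \left(m \left(-4\right) - 3\right) \left(\left(-4\right) \left(-2\right)\right) = 10 + \left(\left(-14\right) \left(-4\right) - 3\right) \left(\left(-4\right) \left(-2\right)\right) = 10 + \left(56 - 3\right) 8 = 10 + 53 \cdot 8 = 10 + 424 = 434$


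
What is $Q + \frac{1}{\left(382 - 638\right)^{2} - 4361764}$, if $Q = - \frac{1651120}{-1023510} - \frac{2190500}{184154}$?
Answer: $- \frac{138763749767372585}{13496132011814052} \approx -10.282$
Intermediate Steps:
$Q = - \frac{96896915126}{9424173027}$ ($Q = \left(-1651120\right) \left(- \frac{1}{1023510}\right) - \frac{1095250}{92077} = \frac{165112}{102351} - \frac{1095250}{92077} = - \frac{96896915126}{9424173027} \approx -10.282$)
$Q + \frac{1}{\left(382 - 638\right)^{2} - 4361764} = - \frac{96896915126}{9424173027} + \frac{1}{\left(382 - 638\right)^{2} - 4361764} = - \frac{96896915126}{9424173027} + \frac{1}{\left(-256\right)^{2} - 4361764} = - \frac{96896915126}{9424173027} + \frac{1}{65536 - 4361764} = - \frac{96896915126}{9424173027} + \frac{1}{-4296228} = - \frac{96896915126}{9424173027} - \frac{1}{4296228} = - \frac{138763749767372585}{13496132011814052}$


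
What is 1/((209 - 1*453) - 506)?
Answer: -1/750 ≈ -0.0013333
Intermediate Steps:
1/((209 - 1*453) - 506) = 1/((209 - 453) - 506) = 1/(-244 - 506) = 1/(-750) = -1/750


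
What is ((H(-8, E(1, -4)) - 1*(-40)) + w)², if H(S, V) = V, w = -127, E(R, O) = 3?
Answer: 7056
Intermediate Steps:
((H(-8, E(1, -4)) - 1*(-40)) + w)² = ((3 - 1*(-40)) - 127)² = ((3 + 40) - 127)² = (43 - 127)² = (-84)² = 7056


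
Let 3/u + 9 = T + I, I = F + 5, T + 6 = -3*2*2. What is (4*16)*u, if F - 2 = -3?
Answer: -192/23 ≈ -8.3478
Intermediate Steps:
F = -1 (F = 2 - 3 = -1)
T = -18 (T = -6 - 3*2*2 = -6 - 6*2 = -6 - 12 = -18)
I = 4 (I = -1 + 5 = 4)
u = -3/23 (u = 3/(-9 + (-18 + 4)) = 3/(-9 - 14) = 3/(-23) = 3*(-1/23) = -3/23 ≈ -0.13043)
(4*16)*u = (4*16)*(-3/23) = 64*(-3/23) = -192/23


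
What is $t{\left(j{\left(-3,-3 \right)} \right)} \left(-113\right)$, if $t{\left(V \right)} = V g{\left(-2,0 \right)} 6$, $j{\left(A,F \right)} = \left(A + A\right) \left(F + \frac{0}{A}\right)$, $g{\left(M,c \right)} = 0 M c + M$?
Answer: $24408$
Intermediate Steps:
$g{\left(M,c \right)} = M$ ($g{\left(M,c \right)} = 0 c + M = 0 + M = M$)
$j{\left(A,F \right)} = 2 A F$ ($j{\left(A,F \right)} = 2 A \left(F + 0\right) = 2 A F$)
$t{\left(V \right)} = - 12 V$ ($t{\left(V \right)} = V \left(-2\right) 6 = - 2 V 6 = - 12 V$)
$t{\left(j{\left(-3,-3 \right)} \right)} \left(-113\right) = - 12 \cdot 2 \left(-3\right) \left(-3\right) \left(-113\right) = \left(-12\right) 18 \left(-113\right) = \left(-216\right) \left(-113\right) = 24408$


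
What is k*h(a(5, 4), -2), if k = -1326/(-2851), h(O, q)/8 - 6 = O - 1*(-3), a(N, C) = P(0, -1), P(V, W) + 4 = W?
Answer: 42432/2851 ≈ 14.883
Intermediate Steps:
P(V, W) = -4 + W
a(N, C) = -5 (a(N, C) = -4 - 1 = -5)
h(O, q) = 72 + 8*O (h(O, q) = 48 + 8*(O - 1*(-3)) = 48 + 8*(O + 3) = 48 + 8*(3 + O) = 48 + (24 + 8*O) = 72 + 8*O)
k = 1326/2851 (k = -1326*(-1/2851) = 1326/2851 ≈ 0.46510)
k*h(a(5, 4), -2) = 1326*(72 + 8*(-5))/2851 = 1326*(72 - 40)/2851 = (1326/2851)*32 = 42432/2851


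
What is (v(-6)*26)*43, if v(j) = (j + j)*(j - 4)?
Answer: 134160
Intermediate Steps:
v(j) = 2*j*(-4 + j) (v(j) = (2*j)*(-4 + j) = 2*j*(-4 + j))
(v(-6)*26)*43 = ((2*(-6)*(-4 - 6))*26)*43 = ((2*(-6)*(-10))*26)*43 = (120*26)*43 = 3120*43 = 134160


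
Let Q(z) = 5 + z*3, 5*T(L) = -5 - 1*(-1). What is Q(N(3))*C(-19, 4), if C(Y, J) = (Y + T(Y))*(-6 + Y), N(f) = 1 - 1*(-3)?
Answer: 8415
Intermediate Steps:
N(f) = 4 (N(f) = 1 + 3 = 4)
T(L) = -⅘ (T(L) = (-5 - 1*(-1))/5 = (-5 + 1)/5 = (⅕)*(-4) = -⅘)
Q(z) = 5 + 3*z
C(Y, J) = (-6 + Y)*(-⅘ + Y) (C(Y, J) = (Y - ⅘)*(-6 + Y) = (-⅘ + Y)*(-6 + Y) = (-6 + Y)*(-⅘ + Y))
Q(N(3))*C(-19, 4) = (5 + 3*4)*(24/5 + (-19)² - 34/5*(-19)) = (5 + 12)*(24/5 + 361 + 646/5) = 17*495 = 8415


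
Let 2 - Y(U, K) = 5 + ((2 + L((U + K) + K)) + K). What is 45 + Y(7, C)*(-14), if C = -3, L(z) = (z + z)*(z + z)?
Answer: 129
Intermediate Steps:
L(z) = 4*z² (L(z) = (2*z)*(2*z) = 4*z²)
Y(U, K) = -5 - K - 4*(U + 2*K)² (Y(U, K) = 2 - (5 + ((2 + 4*((U + K) + K)²) + K)) = 2 - (5 + ((2 + 4*((K + U) + K)²) + K)) = 2 - (5 + ((2 + 4*(U + 2*K)²) + K)) = 2 - (5 + (2 + K + 4*(U + 2*K)²)) = 2 - (7 + K + 4*(U + 2*K)²) = 2 + (-7 - K - 4*(U + 2*K)²) = -5 - K - 4*(U + 2*K)²)
45 + Y(7, C)*(-14) = 45 + (-5 - 1*(-3) - 4*(7 + 2*(-3))²)*(-14) = 45 + (-5 + 3 - 4*(7 - 6)²)*(-14) = 45 + (-5 + 3 - 4*1²)*(-14) = 45 + (-5 + 3 - 4*1)*(-14) = 45 + (-5 + 3 - 4)*(-14) = 45 - 6*(-14) = 45 + 84 = 129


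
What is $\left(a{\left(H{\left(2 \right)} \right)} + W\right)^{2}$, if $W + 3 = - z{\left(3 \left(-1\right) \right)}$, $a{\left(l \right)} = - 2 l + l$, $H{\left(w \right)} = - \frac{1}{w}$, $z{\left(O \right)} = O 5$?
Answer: $\frac{625}{4} \approx 156.25$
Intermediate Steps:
$z{\left(O \right)} = 5 O$
$a{\left(l \right)} = - l$
$W = 12$ ($W = -3 - 5 \cdot 3 \left(-1\right) = -3 - 5 \left(-3\right) = -3 - -15 = -3 + 15 = 12$)
$\left(a{\left(H{\left(2 \right)} \right)} + W\right)^{2} = \left(- \frac{-1}{2} + 12\right)^{2} = \left(\left(-1\right) \left(- \frac{1}{2}\right) + 12\right)^{2} = \left(\frac{1}{2} + 12\right)^{2} = \left(\frac{25}{2}\right)^{2} = \frac{625}{4}$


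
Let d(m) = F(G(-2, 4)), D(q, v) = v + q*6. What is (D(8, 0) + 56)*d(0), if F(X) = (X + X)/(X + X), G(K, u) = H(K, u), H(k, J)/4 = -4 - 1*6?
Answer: 104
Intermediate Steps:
H(k, J) = -40 (H(k, J) = 4*(-4 - 1*6) = 4*(-4 - 6) = 4*(-10) = -40)
G(K, u) = -40
D(q, v) = v + 6*q
F(X) = 1 (F(X) = (2*X)/((2*X)) = (2*X)*(1/(2*X)) = 1)
d(m) = 1
(D(8, 0) + 56)*d(0) = ((0 + 6*8) + 56)*1 = ((0 + 48) + 56)*1 = (48 + 56)*1 = 104*1 = 104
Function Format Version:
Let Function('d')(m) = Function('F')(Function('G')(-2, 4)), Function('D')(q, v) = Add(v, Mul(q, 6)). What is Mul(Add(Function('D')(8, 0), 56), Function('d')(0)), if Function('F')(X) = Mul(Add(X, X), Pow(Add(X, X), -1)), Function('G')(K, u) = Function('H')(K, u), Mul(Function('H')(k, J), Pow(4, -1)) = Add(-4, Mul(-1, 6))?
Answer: 104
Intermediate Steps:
Function('H')(k, J) = -40 (Function('H')(k, J) = Mul(4, Add(-4, Mul(-1, 6))) = Mul(4, Add(-4, -6)) = Mul(4, -10) = -40)
Function('G')(K, u) = -40
Function('D')(q, v) = Add(v, Mul(6, q))
Function('F')(X) = 1 (Function('F')(X) = Mul(Mul(2, X), Pow(Mul(2, X), -1)) = Mul(Mul(2, X), Mul(Rational(1, 2), Pow(X, -1))) = 1)
Function('d')(m) = 1
Mul(Add(Function('D')(8, 0), 56), Function('d')(0)) = Mul(Add(Add(0, Mul(6, 8)), 56), 1) = Mul(Add(Add(0, 48), 56), 1) = Mul(Add(48, 56), 1) = Mul(104, 1) = 104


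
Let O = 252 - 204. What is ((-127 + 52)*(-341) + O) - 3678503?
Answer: -3652880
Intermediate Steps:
O = 48
((-127 + 52)*(-341) + O) - 3678503 = ((-127 + 52)*(-341) + 48) - 3678503 = (-75*(-341) + 48) - 3678503 = (25575 + 48) - 3678503 = 25623 - 3678503 = -3652880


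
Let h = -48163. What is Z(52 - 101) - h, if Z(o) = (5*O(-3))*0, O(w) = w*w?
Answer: 48163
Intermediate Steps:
O(w) = w²
Z(o) = 0 (Z(o) = (5*(-3)²)*0 = (5*9)*0 = 45*0 = 0)
Z(52 - 101) - h = 0 - 1*(-48163) = 0 + 48163 = 48163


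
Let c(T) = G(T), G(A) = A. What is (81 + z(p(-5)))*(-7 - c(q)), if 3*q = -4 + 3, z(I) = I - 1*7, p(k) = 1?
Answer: -500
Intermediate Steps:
z(I) = -7 + I (z(I) = I - 7 = -7 + I)
q = -⅓ (q = (-4 + 3)/3 = (⅓)*(-1) = -⅓ ≈ -0.33333)
c(T) = T
(81 + z(p(-5)))*(-7 - c(q)) = (81 + (-7 + 1))*(-7 - 1*(-⅓)) = (81 - 6)*(-7 + ⅓) = 75*(-20/3) = -500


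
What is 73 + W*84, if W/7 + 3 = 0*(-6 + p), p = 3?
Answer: -1691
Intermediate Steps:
W = -21 (W = -21 + 7*(0*(-6 + 3)) = -21 + 7*(0*(-3)) = -21 + 7*0 = -21 + 0 = -21)
73 + W*84 = 73 - 21*84 = 73 - 1764 = -1691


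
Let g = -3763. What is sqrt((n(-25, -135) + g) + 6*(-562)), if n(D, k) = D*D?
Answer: I*sqrt(6510) ≈ 80.685*I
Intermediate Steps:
n(D, k) = D**2
sqrt((n(-25, -135) + g) + 6*(-562)) = sqrt(((-25)**2 - 3763) + 6*(-562)) = sqrt((625 - 3763) - 3372) = sqrt(-3138 - 3372) = sqrt(-6510) = I*sqrt(6510)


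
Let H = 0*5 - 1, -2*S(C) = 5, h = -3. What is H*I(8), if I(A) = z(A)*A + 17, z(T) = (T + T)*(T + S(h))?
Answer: -721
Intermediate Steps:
S(C) = -5/2 (S(C) = -½*5 = -5/2)
H = -1 (H = 0 - 1 = -1)
z(T) = 2*T*(-5/2 + T) (z(T) = (T + T)*(T - 5/2) = (2*T)*(-5/2 + T) = 2*T*(-5/2 + T))
I(A) = 17 + A²*(-5 + 2*A) (I(A) = (A*(-5 + 2*A))*A + 17 = A²*(-5 + 2*A) + 17 = 17 + A²*(-5 + 2*A))
H*I(8) = -(17 + 8²*(-5 + 2*8)) = -(17 + 64*(-5 + 16)) = -(17 + 64*11) = -(17 + 704) = -1*721 = -721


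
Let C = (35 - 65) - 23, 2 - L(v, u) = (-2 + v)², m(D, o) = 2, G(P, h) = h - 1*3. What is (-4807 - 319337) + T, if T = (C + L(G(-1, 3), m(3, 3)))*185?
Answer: -334319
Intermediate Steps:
G(P, h) = -3 + h (G(P, h) = h - 3 = -3 + h)
L(v, u) = 2 - (-2 + v)²
C = -53 (C = -30 - 23 = -53)
T = -10175 (T = (-53 + (2 - (-2 + (-3 + 3))²))*185 = (-53 + (2 - (-2 + 0)²))*185 = (-53 + (2 - 1*(-2)²))*185 = (-53 + (2 - 1*4))*185 = (-53 + (2 - 4))*185 = (-53 - 2)*185 = -55*185 = -10175)
(-4807 - 319337) + T = (-4807 - 319337) - 10175 = -324144 - 10175 = -334319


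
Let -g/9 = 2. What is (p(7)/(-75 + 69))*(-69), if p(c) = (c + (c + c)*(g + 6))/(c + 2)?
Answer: -3703/18 ≈ -205.72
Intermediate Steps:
g = -18 (g = -9*2 = -18)
p(c) = -23*c/(2 + c) (p(c) = (c + (c + c)*(-18 + 6))/(c + 2) = (c + (2*c)*(-12))/(2 + c) = (c - 24*c)/(2 + c) = (-23*c)/(2 + c) = -23*c/(2 + c))
(p(7)/(-75 + 69))*(-69) = ((-23*7/(2 + 7))/(-75 + 69))*(-69) = (-23*7/9/(-6))*(-69) = (-23*7*⅑*(-⅙))*(-69) = -161/9*(-⅙)*(-69) = (161/54)*(-69) = -3703/18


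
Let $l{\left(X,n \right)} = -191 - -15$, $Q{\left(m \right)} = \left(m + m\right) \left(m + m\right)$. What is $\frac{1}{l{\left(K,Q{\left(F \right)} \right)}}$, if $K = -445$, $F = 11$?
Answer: $- \frac{1}{176} \approx -0.0056818$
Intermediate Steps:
$Q{\left(m \right)} = 4 m^{2}$ ($Q{\left(m \right)} = 2 m 2 m = 4 m^{2}$)
$l{\left(X,n \right)} = -176$ ($l{\left(X,n \right)} = -191 + 15 = -176$)
$\frac{1}{l{\left(K,Q{\left(F \right)} \right)}} = \frac{1}{-176} = - \frac{1}{176}$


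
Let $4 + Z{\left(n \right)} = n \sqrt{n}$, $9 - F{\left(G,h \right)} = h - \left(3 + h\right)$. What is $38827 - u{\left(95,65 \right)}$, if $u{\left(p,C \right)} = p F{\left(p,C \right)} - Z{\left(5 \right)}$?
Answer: $37683 + 5 \sqrt{5} \approx 37694.0$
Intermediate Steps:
$F{\left(G,h \right)} = 12$ ($F{\left(G,h \right)} = 9 - \left(h - \left(3 + h\right)\right) = 9 - -3 = 9 + 3 = 12$)
$Z{\left(n \right)} = -4 + n^{\frac{3}{2}}$ ($Z{\left(n \right)} = -4 + n \sqrt{n} = -4 + n^{\frac{3}{2}}$)
$u{\left(p,C \right)} = 4 - 5 \sqrt{5} + 12 p$ ($u{\left(p,C \right)} = p 12 - \left(-4 + 5^{\frac{3}{2}}\right) = 12 p - \left(-4 + 5 \sqrt{5}\right) = 12 p + \left(4 - 5 \sqrt{5}\right) = 4 - 5 \sqrt{5} + 12 p$)
$38827 - u{\left(95,65 \right)} = 38827 - \left(4 - 5 \sqrt{5} + 12 \cdot 95\right) = 38827 - \left(4 - 5 \sqrt{5} + 1140\right) = 38827 - \left(1144 - 5 \sqrt{5}\right) = 37683 + 5 \sqrt{5}$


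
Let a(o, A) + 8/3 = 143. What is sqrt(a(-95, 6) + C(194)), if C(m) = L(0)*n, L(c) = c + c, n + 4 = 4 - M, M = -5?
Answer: sqrt(1263)/3 ≈ 11.846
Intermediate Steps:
n = 5 (n = -4 + (4 - 1*(-5)) = -4 + (4 + 5) = -4 + 9 = 5)
a(o, A) = 421/3 (a(o, A) = -8/3 + 143 = 421/3)
L(c) = 2*c
C(m) = 0 (C(m) = (2*0)*5 = 0*5 = 0)
sqrt(a(-95, 6) + C(194)) = sqrt(421/3 + 0) = sqrt(421/3) = sqrt(1263)/3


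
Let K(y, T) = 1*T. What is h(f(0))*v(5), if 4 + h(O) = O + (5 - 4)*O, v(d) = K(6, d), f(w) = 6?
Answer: 40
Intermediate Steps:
K(y, T) = T
v(d) = d
h(O) = -4 + 2*O (h(O) = -4 + (O + (5 - 4)*O) = -4 + (O + 1*O) = -4 + (O + O) = -4 + 2*O)
h(f(0))*v(5) = (-4 + 2*6)*5 = (-4 + 12)*5 = 8*5 = 40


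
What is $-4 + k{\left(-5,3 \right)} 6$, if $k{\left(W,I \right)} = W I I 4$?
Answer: $-1084$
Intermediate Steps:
$k{\left(W,I \right)} = 4 W I^{2}$ ($k{\left(W,I \right)} = W I^{2} \cdot 4 = 4 W I^{2}$)
$-4 + k{\left(-5,3 \right)} 6 = -4 + 4 \left(-5\right) 3^{2} \cdot 6 = -4 + 4 \left(-5\right) 9 \cdot 6 = -4 - 1080 = -1084$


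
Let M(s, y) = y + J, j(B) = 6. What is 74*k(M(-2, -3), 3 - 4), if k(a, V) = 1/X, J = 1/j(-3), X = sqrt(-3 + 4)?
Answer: 74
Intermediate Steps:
X = 1 (X = sqrt(1) = 1)
J = 1/6 ≈ 0.16667
M(s, y) = 1/6 + y (M(s, y) = y + 1/6 = 1/6 + y)
k(a, V) = 1 (k(a, V) = 1/1 = 1)
74*k(M(-2, -3), 3 - 4) = 74*1 = 74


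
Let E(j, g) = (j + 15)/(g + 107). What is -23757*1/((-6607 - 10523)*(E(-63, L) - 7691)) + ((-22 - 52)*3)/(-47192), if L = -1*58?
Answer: 6756807241/1493584445180 ≈ 0.0045239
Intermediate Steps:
L = -58
E(j, g) = (15 + j)/(107 + g)
-23757*1/((-6607 - 10523)*(E(-63, L) - 7691)) + ((-22 - 52)*3)/(-47192) = -23757*1/((-6607 - 10523)*((15 - 63)/(107 - 58) - 7691)) + ((-22 - 52)*3)/(-47192) = -23757*(-1/(17130*(-48/49 - 7691))) - 74*3*(-1/47192) = -23757*(-1/(17130*((1/49)*(-48) - 7691))) - 222*(-1/47192) = -23757*(-1/(17130*(-48/49 - 7691))) + 111/23596 = -23757/((-376907/49*(-17130))) + 111/23596 = -23757/6456416910/49 + 111/23596 = -23757*49/6456416910 + 111/23596 = -388031/2152138970 + 111/23596 = 6756807241/1493584445180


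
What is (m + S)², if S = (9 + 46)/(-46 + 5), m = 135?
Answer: 30030400/1681 ≈ 17865.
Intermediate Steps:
S = -55/41 (S = 55/(-41) = 55*(-1/41) = -55/41 ≈ -1.3415)
(m + S)² = (135 - 55/41)² = (5480/41)² = 30030400/1681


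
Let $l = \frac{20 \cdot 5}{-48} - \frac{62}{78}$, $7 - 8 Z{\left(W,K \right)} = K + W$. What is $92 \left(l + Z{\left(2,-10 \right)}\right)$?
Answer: $- \frac{7199}{78} \approx -92.295$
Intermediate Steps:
$Z{\left(W,K \right)} = \frac{7}{8} - \frac{K}{8} - \frac{W}{8}$ ($Z{\left(W,K \right)} = \frac{7}{8} - \frac{K + W}{8} = \frac{7}{8} - \left(\frac{K}{8} + \frac{W}{8}\right) = \frac{7}{8} - \frac{K}{8} - \frac{W}{8}$)
$l = - \frac{449}{156}$ ($l = 100 \left(- \frac{1}{48}\right) - \frac{31}{39} = - \frac{25}{12} - \frac{31}{39} = - \frac{449}{156} \approx -2.8782$)
$92 \left(l + Z{\left(2,-10 \right)}\right) = 92 \left(- \frac{449}{156} - - \frac{15}{8}\right) = 92 \left(- \frac{449}{156} + \left(\frac{7}{8} + \frac{5}{4} - \frac{1}{4}\right)\right) = 92 \left(- \frac{449}{156} + \frac{15}{8}\right) = 92 \left(- \frac{313}{312}\right) = - \frac{7199}{78}$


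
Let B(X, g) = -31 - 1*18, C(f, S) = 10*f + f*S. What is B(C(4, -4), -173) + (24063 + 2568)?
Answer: 26582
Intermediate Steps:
C(f, S) = 10*f + S*f
B(X, g) = -49 (B(X, g) = -31 - 18 = -49)
B(C(4, -4), -173) + (24063 + 2568) = -49 + (24063 + 2568) = -49 + 26631 = 26582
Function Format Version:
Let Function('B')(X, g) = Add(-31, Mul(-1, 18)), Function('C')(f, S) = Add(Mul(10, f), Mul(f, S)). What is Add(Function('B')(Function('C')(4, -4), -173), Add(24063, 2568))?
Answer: 26582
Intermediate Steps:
Function('C')(f, S) = Add(Mul(10, f), Mul(S, f))
Function('B')(X, g) = -49 (Function('B')(X, g) = Add(-31, -18) = -49)
Add(Function('B')(Function('C')(4, -4), -173), Add(24063, 2568)) = Add(-49, Add(24063, 2568)) = Add(-49, 26631) = 26582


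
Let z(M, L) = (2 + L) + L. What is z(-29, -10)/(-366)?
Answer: 3/61 ≈ 0.049180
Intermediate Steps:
z(M, L) = 2 + 2*L
z(-29, -10)/(-366) = (2 + 2*(-10))/(-366) = (2 - 20)*(-1/366) = -18*(-1/366) = 3/61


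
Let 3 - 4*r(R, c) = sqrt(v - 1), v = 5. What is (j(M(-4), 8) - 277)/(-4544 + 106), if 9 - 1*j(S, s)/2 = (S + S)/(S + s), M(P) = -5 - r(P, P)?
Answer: 395/6974 ≈ 0.056639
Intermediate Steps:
r(R, c) = 1/4 (r(R, c) = 3/4 - sqrt(5 - 1)/4 = 3/4 - sqrt(4)/4 = 3/4 - 1/4*2 = 3/4 - 1/2 = 1/4)
M(P) = -21/4 (M(P) = -5 - 1*1/4 = -5 - 1/4 = -21/4)
j(S, s) = 18 - 4*S/(S + s) (j(S, s) = 18 - 2*(S + S)/(S + s) = 18 - 2*2*S/(S + s) = 18 - 4*S/(S + s))
(j(M(-4), 8) - 277)/(-4544 + 106) = (2*(7*(-21/4) + 9*8)/(-21/4 + 8) - 277)/(-4544 + 106) = (2*(-147/4 + 72)/(11/4) - 277)/(-4438) = (2*(4/11)*(141/4) - 277)*(-1/4438) = (282/11 - 277)*(-1/4438) = -2765/11*(-1/4438) = 395/6974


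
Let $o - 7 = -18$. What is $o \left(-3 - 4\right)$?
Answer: $77$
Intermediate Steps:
$o = -11$ ($o = 7 - 18 = -11$)
$o \left(-3 - 4\right) = - 11 \left(-3 - 4\right) = \left(-11\right) \left(-7\right) = 77$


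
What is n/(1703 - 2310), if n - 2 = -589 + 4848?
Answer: -4261/607 ≈ -7.0198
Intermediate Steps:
n = 4261 (n = 2 + (-589 + 4848) = 2 + 4259 = 4261)
n/(1703 - 2310) = 4261/(1703 - 2310) = 4261/(-607) = 4261*(-1/607) = -4261/607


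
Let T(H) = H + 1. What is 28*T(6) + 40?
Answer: 236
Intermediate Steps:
T(H) = 1 + H
28*T(6) + 40 = 28*(1 + 6) + 40 = 28*7 + 40 = 196 + 40 = 236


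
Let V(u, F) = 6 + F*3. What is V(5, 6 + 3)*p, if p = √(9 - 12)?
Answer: 33*I*√3 ≈ 57.158*I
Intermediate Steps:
V(u, F) = 6 + 3*F
p = I*√3 (p = √(-3) = I*√3 ≈ 1.732*I)
V(5, 6 + 3)*p = (6 + 3*(6 + 3))*(I*√3) = (6 + 3*9)*(I*√3) = (6 + 27)*(I*√3) = 33*(I*√3) = 33*I*√3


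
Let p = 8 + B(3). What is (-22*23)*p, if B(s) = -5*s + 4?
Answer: 1518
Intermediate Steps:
B(s) = 4 - 5*s
p = -3 (p = 8 + (4 - 5*3) = 8 + (4 - 15) = 8 - 11 = -3)
(-22*23)*p = -22*23*(-3) = -506*(-3) = 1518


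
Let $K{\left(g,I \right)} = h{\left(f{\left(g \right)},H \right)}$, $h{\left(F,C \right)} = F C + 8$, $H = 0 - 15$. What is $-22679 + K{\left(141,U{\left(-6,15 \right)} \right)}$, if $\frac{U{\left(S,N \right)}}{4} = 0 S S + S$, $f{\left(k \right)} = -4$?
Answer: $-22611$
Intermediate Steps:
$H = -15$ ($H = 0 - 15 = -15$)
$U{\left(S,N \right)} = 4 S$ ($U{\left(S,N \right)} = 4 \left(0 S S + S\right) = 4 \left(0 S + S\right) = 4 \left(0 + S\right) = 4 S$)
$h{\left(F,C \right)} = 8 + C F$ ($h{\left(F,C \right)} = C F + 8 = 8 + C F$)
$K{\left(g,I \right)} = 68$ ($K{\left(g,I \right)} = 8 - -60 = 8 + 60 = 68$)
$-22679 + K{\left(141,U{\left(-6,15 \right)} \right)} = -22679 + 68 = -22611$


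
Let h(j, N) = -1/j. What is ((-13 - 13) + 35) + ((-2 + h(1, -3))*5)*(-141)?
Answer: 2124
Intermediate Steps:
((-13 - 13) + 35) + ((-2 + h(1, -3))*5)*(-141) = ((-13 - 13) + 35) + ((-2 - 1/1)*5)*(-141) = (-26 + 35) + ((-2 - 1*1)*5)*(-141) = 9 + ((-2 - 1)*5)*(-141) = 9 - 3*5*(-141) = 9 - 15*(-141) = 9 + 2115 = 2124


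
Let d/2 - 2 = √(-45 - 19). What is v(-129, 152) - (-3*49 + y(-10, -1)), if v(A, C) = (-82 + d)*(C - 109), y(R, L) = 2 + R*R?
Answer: -3309 + 688*I ≈ -3309.0 + 688.0*I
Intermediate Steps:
y(R, L) = 2 + R²
d = 4 + 16*I (d = 4 + 2*√(-45 - 19) = 4 + 2*√(-64) = 4 + 2*(8*I) = 4 + 16*I ≈ 4.0 + 16.0*I)
v(A, C) = (-109 + C)*(-78 + 16*I) (v(A, C) = (-82 + (4 + 16*I))*(C - 109) = (-78 + 16*I)*(-109 + C) = (-109 + C)*(-78 + 16*I))
v(-129, 152) - (-3*49 + y(-10, -1)) = (8502 - 1744*I + 152*(-78 + 16*I)) - (-3*49 + (2 + (-10)²)) = (8502 - 1744*I + (-11856 + 2432*I)) - (-147 + (2 + 100)) = (-3354 + 688*I) - (-147 + 102) = (-3354 + 688*I) - 1*(-45) = (-3354 + 688*I) + 45 = -3309 + 688*I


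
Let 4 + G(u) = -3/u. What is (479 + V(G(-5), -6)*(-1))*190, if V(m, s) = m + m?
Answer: 92302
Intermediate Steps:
G(u) = -4 - 3/u
V(m, s) = 2*m
(479 + V(G(-5), -6)*(-1))*190 = (479 + (2*(-4 - 3/(-5)))*(-1))*190 = (479 + (2*(-4 - 3*(-1/5)))*(-1))*190 = (479 + (2*(-4 + 3/5))*(-1))*190 = (479 + (2*(-17/5))*(-1))*190 = (479 - 34/5*(-1))*190 = (479 + 34/5)*190 = (2429/5)*190 = 92302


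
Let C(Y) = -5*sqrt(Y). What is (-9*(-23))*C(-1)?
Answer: -1035*I ≈ -1035.0*I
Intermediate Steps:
(-9*(-23))*C(-1) = (-9*(-23))*(-5*I) = 207*(-5*I) = -1035*I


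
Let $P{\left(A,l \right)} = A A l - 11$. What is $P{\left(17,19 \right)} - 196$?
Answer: $5284$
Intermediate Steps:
$P{\left(A,l \right)} = -11 + l A^{2}$ ($P{\left(A,l \right)} = A^{2} l - 11 = l A^{2} - 11 = -11 + l A^{2}$)
$P{\left(17,19 \right)} - 196 = \left(-11 + 19 \cdot 17^{2}\right) - 196 = \left(-11 + 19 \cdot 289\right) - 196 = \left(-11 + 5491\right) - 196 = 5480 - 196 = 5284$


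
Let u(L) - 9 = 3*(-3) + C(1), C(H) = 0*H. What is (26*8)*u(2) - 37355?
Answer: -37355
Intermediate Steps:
C(H) = 0
u(L) = 0 (u(L) = 9 + (3*(-3) + 0) = 9 + (-9 + 0) = 9 - 9 = 0)
(26*8)*u(2) - 37355 = (26*8)*0 - 37355 = 208*0 - 37355 = 0 - 37355 = -37355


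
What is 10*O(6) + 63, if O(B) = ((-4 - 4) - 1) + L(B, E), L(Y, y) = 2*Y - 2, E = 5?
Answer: 73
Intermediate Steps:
L(Y, y) = -2 + 2*Y
O(B) = -11 + 2*B (O(B) = ((-4 - 4) - 1) + (-2 + 2*B) = (-8 - 1) + (-2 + 2*B) = -9 + (-2 + 2*B) = -11 + 2*B)
10*O(6) + 63 = 10*(-11 + 2*6) + 63 = 10*(-11 + 12) + 63 = 10*1 + 63 = 10 + 63 = 73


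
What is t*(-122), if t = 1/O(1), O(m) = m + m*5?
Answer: -61/3 ≈ -20.333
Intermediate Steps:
O(m) = 6*m (O(m) = m + 5*m = 6*m)
t = 1/6 (t = 1/(6*1) = 1/6 ≈ 0.16667)
t*(-122) = (1/6)*(-122) = -61/3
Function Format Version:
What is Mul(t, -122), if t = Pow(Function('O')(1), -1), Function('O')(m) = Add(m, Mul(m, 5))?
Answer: Rational(-61, 3) ≈ -20.333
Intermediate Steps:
Function('O')(m) = Mul(6, m) (Function('O')(m) = Add(m, Mul(5, m)) = Mul(6, m))
t = Rational(1, 6) (t = Pow(Mul(6, 1), -1) = Pow(6, -1) = Rational(1, 6) ≈ 0.16667)
Mul(t, -122) = Mul(Rational(1, 6), -122) = Rational(-61, 3)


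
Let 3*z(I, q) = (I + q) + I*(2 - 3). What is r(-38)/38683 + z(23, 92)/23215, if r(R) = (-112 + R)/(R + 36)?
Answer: 8782211/2694077535 ≈ 0.0032598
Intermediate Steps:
r(R) = (-112 + R)/(36 + R)
z(I, q) = q/3 (z(I, q) = ((I + q) + I*(2 - 3))/3 = ((I + q) + I*(-1))/3 = ((I + q) - I)/3 = q/3)
r(-38)/38683 + z(23, 92)/23215 = ((-112 - 38)/(36 - 38))/38683 + ((1/3)*92)/23215 = (-150/(-2))*(1/38683) + (92/3)*(1/23215) = -1/2*(-150)*(1/38683) + 92/69645 = 75*(1/38683) + 92/69645 = 75/38683 + 92/69645 = 8782211/2694077535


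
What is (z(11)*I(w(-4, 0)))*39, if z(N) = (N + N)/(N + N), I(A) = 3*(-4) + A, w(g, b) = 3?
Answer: -351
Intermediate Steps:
I(A) = -12 + A
z(N) = 1 (z(N) = (2*N)/((2*N)) = (2*N)*(1/(2*N)) = 1)
(z(11)*I(w(-4, 0)))*39 = (1*(-12 + 3))*39 = (1*(-9))*39 = -9*39 = -351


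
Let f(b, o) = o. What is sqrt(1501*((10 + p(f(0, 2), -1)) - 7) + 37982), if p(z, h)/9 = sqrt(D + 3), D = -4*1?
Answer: sqrt(42485 + 13509*I) ≈ 208.65 + 32.373*I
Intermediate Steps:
D = -4
p(z, h) = 9*I (p(z, h) = 9*sqrt(-4 + 3) = 9*sqrt(-1) = 9*I)
sqrt(1501*((10 + p(f(0, 2), -1)) - 7) + 37982) = sqrt(1501*((10 + 9*I) - 7) + 37982) = sqrt(1501*(3 + 9*I) + 37982) = sqrt((4503 + 13509*I) + 37982) = sqrt(42485 + 13509*I)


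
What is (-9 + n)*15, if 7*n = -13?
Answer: -1140/7 ≈ -162.86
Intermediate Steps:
n = -13/7 (n = (⅐)*(-13) = -13/7 ≈ -1.8571)
(-9 + n)*15 = (-9 - 13/7)*15 = -76/7*15 = -1140/7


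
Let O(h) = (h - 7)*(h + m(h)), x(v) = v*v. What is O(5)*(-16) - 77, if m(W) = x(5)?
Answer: 883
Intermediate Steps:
x(v) = v²
m(W) = 25 (m(W) = 5² = 25)
O(h) = (-7 + h)*(25 + h) (O(h) = (h - 7)*(h + 25) = (-7 + h)*(25 + h))
O(5)*(-16) - 77 = (-175 + 5² + 18*5)*(-16) - 77 = (-175 + 25 + 90)*(-16) - 77 = -60*(-16) - 77 = 960 - 77 = 883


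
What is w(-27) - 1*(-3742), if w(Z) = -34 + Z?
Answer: 3681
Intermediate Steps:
w(-27) - 1*(-3742) = (-34 - 27) - 1*(-3742) = -61 + 3742 = 3681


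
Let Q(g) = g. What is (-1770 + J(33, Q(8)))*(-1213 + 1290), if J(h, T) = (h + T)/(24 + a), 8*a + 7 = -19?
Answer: -11299442/83 ≈ -1.3614e+5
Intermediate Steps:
a = -13/4 (a = -7/8 + (⅛)*(-19) = -7/8 - 19/8 = -13/4 ≈ -3.2500)
J(h, T) = 4*T/83 + 4*h/83 (J(h, T) = (h + T)/(24 - 13/4) = (T + h)/(83/4) = (T + h)*(4/83) = 4*T/83 + 4*h/83)
(-1770 + J(33, Q(8)))*(-1213 + 1290) = (-1770 + ((4/83)*8 + (4/83)*33))*(-1213 + 1290) = (-1770 + (32/83 + 132/83))*77 = (-1770 + 164/83)*77 = -146746/83*77 = -11299442/83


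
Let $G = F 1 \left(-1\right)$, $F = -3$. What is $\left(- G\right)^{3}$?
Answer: $-27$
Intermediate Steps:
$G = 3$ ($G = \left(-3\right) 1 \left(-1\right) = \left(-3\right) \left(-1\right) = 3$)
$\left(- G\right)^{3} = \left(\left(-1\right) 3\right)^{3} = \left(-3\right)^{3} = -27$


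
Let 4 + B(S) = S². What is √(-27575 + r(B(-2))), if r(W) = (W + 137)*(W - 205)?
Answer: 22*I*√115 ≈ 235.92*I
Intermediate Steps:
B(S) = -4 + S²
r(W) = (-205 + W)*(137 + W) (r(W) = (137 + W)*(-205 + W) = (-205 + W)*(137 + W))
√(-27575 + r(B(-2))) = √(-27575 + (-28085 + (-4 + (-2)²)² - 68*(-4 + (-2)²))) = √(-27575 + (-28085 + (-4 + 4)² - 68*(-4 + 4))) = √(-27575 + (-28085 + 0² - 68*0)) = √(-27575 + (-28085 + 0 + 0)) = √(-27575 - 28085) = √(-55660) = 22*I*√115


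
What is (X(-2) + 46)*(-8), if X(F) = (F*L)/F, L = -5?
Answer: -328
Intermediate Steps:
X(F) = -5 (X(F) = (F*(-5))/F = (-5*F)/F = -5)
(X(-2) + 46)*(-8) = (-5 + 46)*(-8) = 41*(-8) = -328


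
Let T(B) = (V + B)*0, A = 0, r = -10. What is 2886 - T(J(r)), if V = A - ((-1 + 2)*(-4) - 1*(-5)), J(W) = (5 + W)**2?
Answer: 2886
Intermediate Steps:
V = -1 (V = 0 - ((-1 + 2)*(-4) - 1*(-5)) = 0 - (1*(-4) + 5) = 0 - (-4 + 5) = 0 - 1*1 = 0 - 1 = -1)
T(B) = 0 (T(B) = (-1 + B)*0 = 0)
2886 - T(J(r)) = 2886 - 1*0 = 2886 + 0 = 2886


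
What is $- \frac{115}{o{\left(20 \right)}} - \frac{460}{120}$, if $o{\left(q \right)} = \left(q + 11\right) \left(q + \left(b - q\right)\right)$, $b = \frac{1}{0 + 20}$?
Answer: $- \frac{14513}{186} \approx -78.027$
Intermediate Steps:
$b = \frac{1}{20} \approx 0.05$
$o{\left(q \right)} = \frac{11}{20} + \frac{q}{20}$ ($o{\left(q \right)} = \left(q + 11\right) \left(q - \left(- \frac{1}{20} + q\right)\right) = \left(11 + q\right) \frac{1}{20} = \frac{11}{20} + \frac{q}{20}$)
$- \frac{115}{o{\left(20 \right)}} - \frac{460}{120} = - \frac{115}{\frac{11}{20} + \frac{1}{20} \cdot 20} - \frac{460}{120} = - \frac{115}{\frac{11}{20} + 1} - \frac{23}{6} = - \frac{115}{\frac{31}{20}} - \frac{23}{6} = \left(-115\right) \frac{20}{31} - \frac{23}{6} = - \frac{2300}{31} - \frac{23}{6} = - \frac{14513}{186}$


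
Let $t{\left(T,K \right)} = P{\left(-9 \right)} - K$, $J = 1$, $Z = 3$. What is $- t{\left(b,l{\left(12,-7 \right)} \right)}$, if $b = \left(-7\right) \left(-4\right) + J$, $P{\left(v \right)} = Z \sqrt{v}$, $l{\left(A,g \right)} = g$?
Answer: $-7 - 9 i \approx -7.0 - 9.0 i$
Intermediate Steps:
$P{\left(v \right)} = 3 \sqrt{v}$
$b = 29$ ($b = \left(-7\right) \left(-4\right) + 1 = 28 + 1 = 29$)
$t{\left(T,K \right)} = - K + 9 i$ ($t{\left(T,K \right)} = 3 \sqrt{-9} - K = 3 \cdot 3 i - K = 9 i - K = - K + 9 i$)
$- t{\left(b,l{\left(12,-7 \right)} \right)} = - (\left(-1\right) \left(-7\right) + 9 i) = - (7 + 9 i) = -7 - 9 i$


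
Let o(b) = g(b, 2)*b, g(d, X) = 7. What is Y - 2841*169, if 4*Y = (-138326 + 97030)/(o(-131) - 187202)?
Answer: -90321377027/188119 ≈ -4.8013e+5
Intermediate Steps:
o(b) = 7*b
Y = 10324/188119 (Y = ((-138326 + 97030)/(7*(-131) - 187202))/4 = (-41296/(-917 - 187202))/4 = (-41296/(-188119))/4 = (-41296*(-1/188119))/4 = (¼)*(41296/188119) = 10324/188119 ≈ 0.054880)
Y - 2841*169 = 10324/188119 - 2841*169 = 10324/188119 - 1*480129 = 10324/188119 - 480129 = -90321377027/188119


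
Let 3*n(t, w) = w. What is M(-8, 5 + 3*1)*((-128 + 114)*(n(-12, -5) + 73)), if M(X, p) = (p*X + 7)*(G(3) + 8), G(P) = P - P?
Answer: 455392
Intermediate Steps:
G(P) = 0
n(t, w) = w/3
M(X, p) = 56 + 8*X*p (M(X, p) = (p*X + 7)*(0 + 8) = (X*p + 7)*8 = (7 + X*p)*8 = 56 + 8*X*p)
M(-8, 5 + 3*1)*((-128 + 114)*(n(-12, -5) + 73)) = (56 + 8*(-8)*(5 + 3*1))*((-128 + 114)*((1/3)*(-5) + 73)) = (56 + 8*(-8)*(5 + 3))*(-14*(-5/3 + 73)) = (56 + 8*(-8)*8)*(-14*214/3) = (56 - 512)*(-2996/3) = -456*(-2996/3) = 455392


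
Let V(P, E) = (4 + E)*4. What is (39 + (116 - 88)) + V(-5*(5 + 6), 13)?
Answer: 135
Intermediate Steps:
V(P, E) = 16 + 4*E
(39 + (116 - 88)) + V(-5*(5 + 6), 13) = (39 + (116 - 88)) + (16 + 4*13) = (39 + 28) + (16 + 52) = 67 + 68 = 135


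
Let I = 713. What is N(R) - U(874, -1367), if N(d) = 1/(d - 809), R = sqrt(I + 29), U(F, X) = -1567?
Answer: 1024408204/653739 - sqrt(742)/653739 ≈ 1567.0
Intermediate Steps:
R = sqrt(742) (R = sqrt(713 + 29) = sqrt(742) ≈ 27.240)
N(d) = 1/(-809 + d)
N(R) - U(874, -1367) = 1/(-809 + sqrt(742)) - 1*(-1567) = 1/(-809 + sqrt(742)) + 1567 = 1567 + 1/(-809 + sqrt(742))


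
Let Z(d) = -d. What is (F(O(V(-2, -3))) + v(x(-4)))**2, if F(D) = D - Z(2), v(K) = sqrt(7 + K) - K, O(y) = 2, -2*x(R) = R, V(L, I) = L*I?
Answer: 25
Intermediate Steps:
V(L, I) = I*L
x(R) = -R/2
F(D) = 2 + D (F(D) = D - (-1)*2 = D - 1*(-2) = D + 2 = 2 + D)
(F(O(V(-2, -3))) + v(x(-4)))**2 = ((2 + 2) + (sqrt(7 - 1/2*(-4)) - (-1)*(-4)/2))**2 = (4 + (sqrt(7 + 2) - 1*2))**2 = (4 + (sqrt(9) - 2))**2 = (4 + (3 - 2))**2 = (4 + 1)**2 = 5**2 = 25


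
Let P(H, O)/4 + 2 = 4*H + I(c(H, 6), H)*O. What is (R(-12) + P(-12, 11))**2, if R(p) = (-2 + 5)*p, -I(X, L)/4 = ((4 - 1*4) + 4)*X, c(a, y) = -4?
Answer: 6656400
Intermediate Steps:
I(X, L) = -16*X (I(X, L) = -4*((4 - 1*4) + 4)*X = -4*((4 - 4) + 4)*X = -4*(0 + 4)*X = -16*X)
R(p) = 3*p
P(H, O) = -8 + 16*H + 256*O (P(H, O) = -8 + 4*(4*H + (-16*(-4))*O) = -8 + 4*(4*H + 64*O) = -8 + (16*H + 256*O) = -8 + 16*H + 256*O)
(R(-12) + P(-12, 11))**2 = (3*(-12) + (-8 + 16*(-12) + 256*11))**2 = (-36 + (-8 - 192 + 2816))**2 = (-36 + 2616)**2 = 2580**2 = 6656400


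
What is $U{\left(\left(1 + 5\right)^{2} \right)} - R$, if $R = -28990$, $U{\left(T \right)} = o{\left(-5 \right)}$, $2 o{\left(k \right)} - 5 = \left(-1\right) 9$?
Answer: $28988$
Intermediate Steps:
$o{\left(k \right)} = -2$ ($o{\left(k \right)} = \frac{5}{2} + \frac{\left(-1\right) 9}{2} = \frac{5}{2} + \frac{1}{2} \left(-9\right) = \frac{5}{2} - \frac{9}{2} = -2$)
$U{\left(T \right)} = -2$
$U{\left(\left(1 + 5\right)^{2} \right)} - R = -2 - -28990 = -2 + 28990 = 28988$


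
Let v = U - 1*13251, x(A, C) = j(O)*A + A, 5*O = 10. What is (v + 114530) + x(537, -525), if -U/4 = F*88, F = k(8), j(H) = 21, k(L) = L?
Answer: 110277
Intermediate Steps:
O = 2 (O = (⅕)*10 = 2)
F = 8
x(A, C) = 22*A (x(A, C) = 21*A + A = 22*A)
U = -2816 (U = -32*88 = -4*704 = -2816)
v = -16067 (v = -2816 - 1*13251 = -2816 - 13251 = -16067)
(v + 114530) + x(537, -525) = (-16067 + 114530) + 22*537 = 98463 + 11814 = 110277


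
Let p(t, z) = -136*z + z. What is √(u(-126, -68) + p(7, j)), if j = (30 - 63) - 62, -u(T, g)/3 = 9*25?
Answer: 45*√6 ≈ 110.23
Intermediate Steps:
u(T, g) = -675 (u(T, g) = -27*25 = -3*225 = -675)
j = -95 (j = -33 - 62 = -95)
p(t, z) = -135*z
√(u(-126, -68) + p(7, j)) = √(-675 - 135*(-95)) = √(-675 + 12825) = √12150 = 45*√6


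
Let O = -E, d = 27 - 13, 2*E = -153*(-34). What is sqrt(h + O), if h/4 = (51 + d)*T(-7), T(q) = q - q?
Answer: 51*I ≈ 51.0*I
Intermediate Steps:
E = 2601 (E = (-153*(-34))/2 = (1/2)*5202 = 2601)
T(q) = 0
d = 14
h = 0 (h = 4*((51 + 14)*0) = 4*(65*0) = 4*0 = 0)
O = -2601 (O = -1*2601 = -2601)
sqrt(h + O) = sqrt(0 - 2601) = sqrt(-2601) = 51*I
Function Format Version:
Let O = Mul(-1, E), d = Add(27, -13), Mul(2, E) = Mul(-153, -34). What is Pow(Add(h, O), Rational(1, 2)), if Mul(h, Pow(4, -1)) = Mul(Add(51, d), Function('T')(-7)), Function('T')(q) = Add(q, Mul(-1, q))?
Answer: Mul(51, I) ≈ Mul(51.000, I)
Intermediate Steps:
E = 2601 (E = Mul(Rational(1, 2), Mul(-153, -34)) = Mul(Rational(1, 2), 5202) = 2601)
Function('T')(q) = 0
d = 14
h = 0 (h = Mul(4, Mul(Add(51, 14), 0)) = Mul(4, Mul(65, 0)) = Mul(4, 0) = 0)
O = -2601 (O = Mul(-1, 2601) = -2601)
Pow(Add(h, O), Rational(1, 2)) = Pow(Add(0, -2601), Rational(1, 2)) = Pow(-2601, Rational(1, 2)) = Mul(51, I)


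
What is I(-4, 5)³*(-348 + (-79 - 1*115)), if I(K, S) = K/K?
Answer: -542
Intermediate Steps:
I(K, S) = 1
I(-4, 5)³*(-348 + (-79 - 1*115)) = 1³*(-348 + (-79 - 1*115)) = 1*(-348 + (-79 - 115)) = 1*(-348 - 194) = 1*(-542) = -542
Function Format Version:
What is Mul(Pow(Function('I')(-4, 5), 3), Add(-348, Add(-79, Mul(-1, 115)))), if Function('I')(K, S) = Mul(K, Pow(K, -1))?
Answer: -542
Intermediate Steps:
Function('I')(K, S) = 1
Mul(Pow(Function('I')(-4, 5), 3), Add(-348, Add(-79, Mul(-1, 115)))) = Mul(Pow(1, 3), Add(-348, Add(-79, Mul(-1, 115)))) = Mul(1, Add(-348, Add(-79, -115))) = Mul(1, Add(-348, -194)) = Mul(1, -542) = -542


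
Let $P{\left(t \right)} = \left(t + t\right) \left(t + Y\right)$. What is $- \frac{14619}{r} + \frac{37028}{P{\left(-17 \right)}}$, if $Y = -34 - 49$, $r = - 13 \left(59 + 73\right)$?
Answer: $\frac{428957}{22100} \approx 19.41$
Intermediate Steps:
$r = -1716$ ($r = \left(-13\right) 132 = -1716$)
$Y = -83$
$P{\left(t \right)} = 2 t \left(-83 + t\right)$ ($P{\left(t \right)} = \left(t + t\right) \left(t - 83\right) = 2 t \left(-83 + t\right)$)
$- \frac{14619}{r} + \frac{37028}{P{\left(-17 \right)}} = - \frac{14619}{-1716} + \frac{37028}{2 \left(-17\right) \left(-83 - 17\right)} = \left(-14619\right) \left(- \frac{1}{1716}\right) + \frac{37028}{2 \left(-17\right) \left(-100\right)} = \frac{443}{52} + \frac{37028}{3400} = \frac{443}{52} + 37028 \cdot \frac{1}{3400} = \frac{443}{52} + \frac{9257}{850} = \frac{428957}{22100}$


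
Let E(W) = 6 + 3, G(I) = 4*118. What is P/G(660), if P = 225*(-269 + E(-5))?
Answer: -14625/118 ≈ -123.94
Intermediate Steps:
G(I) = 472
E(W) = 9
P = -58500 (P = 225*(-269 + 9) = 225*(-260) = -58500)
P/G(660) = -58500/472 = -58500*1/472 = -14625/118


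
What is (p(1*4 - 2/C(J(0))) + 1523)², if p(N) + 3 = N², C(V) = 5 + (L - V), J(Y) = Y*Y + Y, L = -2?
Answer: 189888400/81 ≈ 2.3443e+6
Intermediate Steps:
J(Y) = Y + Y² (J(Y) = Y² + Y = Y + Y²)
C(V) = 3 - V (C(V) = 5 + (-2 - V) = 3 - V)
p(N) = -3 + N²
(p(1*4 - 2/C(J(0))) + 1523)² = ((-3 + (1*4 - 2/(3 - 0*(1 + 0)))²) + 1523)² = ((-3 + (4 - 2/(3 - 0))²) + 1523)² = ((-3 + (4 - 2/(3 - 1*0))²) + 1523)² = ((-3 + (4 - 2/(3 + 0))²) + 1523)² = ((-3 + (4 - 2/3)²) + 1523)² = ((-3 + (4 - 2*⅓)²) + 1523)² = ((-3 + (4 - ⅔)²) + 1523)² = ((-3 + (10/3)²) + 1523)² = ((-3 + 100/9) + 1523)² = (73/9 + 1523)² = (13780/9)² = 189888400/81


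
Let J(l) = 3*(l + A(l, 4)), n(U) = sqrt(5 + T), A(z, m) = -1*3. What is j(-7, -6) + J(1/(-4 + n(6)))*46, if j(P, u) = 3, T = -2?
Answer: -5895/13 - 138*sqrt(3)/13 ≈ -471.85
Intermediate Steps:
A(z, m) = -3
n(U) = sqrt(3) (n(U) = sqrt(5 - 2) = sqrt(3))
J(l) = -9 + 3*l (J(l) = 3*(l - 3) = 3*(-3 + l) = -9 + 3*l)
j(-7, -6) + J(1/(-4 + n(6)))*46 = 3 + (-9 + 3/(-4 + sqrt(3)))*46 = 3 + (-414 + 138/(-4 + sqrt(3))) = -411 + 138/(-4 + sqrt(3))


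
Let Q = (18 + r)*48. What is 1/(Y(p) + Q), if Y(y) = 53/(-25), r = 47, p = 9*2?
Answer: 25/77947 ≈ 0.00032073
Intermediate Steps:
p = 18
Q = 3120 (Q = (18 + 47)*48 = 65*48 = 3120)
Y(y) = -53/25 (Y(y) = 53*(-1/25) = -53/25)
1/(Y(p) + Q) = 1/(-53/25 + 3120) = 1/(77947/25) = 25/77947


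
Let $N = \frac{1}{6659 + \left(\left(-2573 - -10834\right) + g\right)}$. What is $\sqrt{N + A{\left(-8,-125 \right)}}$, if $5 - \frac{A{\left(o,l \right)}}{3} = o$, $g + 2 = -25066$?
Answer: $\frac{\sqrt{1004071027}}{5074} \approx 6.245$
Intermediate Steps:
$g = -25068$ ($g = -2 - 25066 = -25068$)
$A{\left(o,l \right)} = 15 - 3 o$
$N = - \frac{1}{10148}$ ($N = \frac{1}{6659 - 16807} = \frac{1}{-10148} = - \frac{1}{10148} \approx -9.8542 \cdot 10^{-5}$)
$\sqrt{N + A{\left(-8,-125 \right)}} = \sqrt{- \frac{1}{10148} + \left(15 - -24\right)} = \sqrt{- \frac{1}{10148} + \left(15 + 24\right)} = \sqrt{- \frac{1}{10148} + 39} = \sqrt{\frac{395771}{10148}} = \frac{\sqrt{1004071027}}{5074}$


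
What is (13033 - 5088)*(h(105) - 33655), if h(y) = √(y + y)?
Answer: -267388975 + 7945*√210 ≈ -2.6727e+8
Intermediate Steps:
h(y) = √2*√y (h(y) = √(2*y) = √2*√y)
(13033 - 5088)*(h(105) - 33655) = (13033 - 5088)*(√2*√105 - 33655) = 7945*(√210 - 33655) = 7945*(-33655 + √210) = -267388975 + 7945*√210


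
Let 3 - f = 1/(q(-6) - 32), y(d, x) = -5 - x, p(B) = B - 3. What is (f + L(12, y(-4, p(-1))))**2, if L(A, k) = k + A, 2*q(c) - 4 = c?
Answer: 214369/1089 ≈ 196.85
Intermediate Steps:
q(c) = 2 + c/2
p(B) = -3 + B
f = 100/33 (f = 3 - 1/((2 + (1/2)*(-6)) - 32) = 3 - 1/((2 - 3) - 32) = 3 - 1/(-1 - 32) = 3 - 1/(-33) = 3 - 1*(-1/33) = 3 + 1/33 = 100/33 ≈ 3.0303)
L(A, k) = A + k
(f + L(12, y(-4, p(-1))))**2 = (100/33 + (12 + (-5 - (-3 - 1))))**2 = (100/33 + (12 + (-5 - 1*(-4))))**2 = (100/33 + (12 + (-5 + 4)))**2 = (100/33 + (12 - 1))**2 = (100/33 + 11)**2 = (463/33)**2 = 214369/1089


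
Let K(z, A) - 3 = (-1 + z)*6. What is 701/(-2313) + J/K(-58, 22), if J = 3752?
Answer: -991603/90207 ≈ -10.993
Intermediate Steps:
K(z, A) = -3 + 6*z (K(z, A) = 3 + (-1 + z)*6 = 3 + (-6 + 6*z) = -3 + 6*z)
701/(-2313) + J/K(-58, 22) = 701/(-2313) + 3752/(-3 + 6*(-58)) = 701*(-1/2313) + 3752/(-3 - 348) = -701/2313 + 3752/(-351) = -701/2313 + 3752*(-1/351) = -701/2313 - 3752/351 = -991603/90207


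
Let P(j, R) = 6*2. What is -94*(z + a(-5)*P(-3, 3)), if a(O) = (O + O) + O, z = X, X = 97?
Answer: 7802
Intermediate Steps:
P(j, R) = 12
z = 97
a(O) = 3*O (a(O) = 2*O + O = 3*O)
-94*(z + a(-5)*P(-3, 3)) = -94*(97 + (3*(-5))*12) = -94*(97 - 15*12) = -94*(97 - 180) = -94*(-83) = 7802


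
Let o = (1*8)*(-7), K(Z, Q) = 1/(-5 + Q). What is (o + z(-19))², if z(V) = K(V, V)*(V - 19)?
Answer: 426409/144 ≈ 2961.2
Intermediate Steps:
o = -56 (o = 8*(-7) = -56)
z(V) = (-19 + V)/(-5 + V) (z(V) = (V - 19)/(-5 + V) = (-19 + V)/(-5 + V))
(o + z(-19))² = (-56 + (-19 - 19)/(-5 - 19))² = (-56 - 38/(-24))² = (-56 - 1/24*(-38))² = (-56 + 19/12)² = (-653/12)² = 426409/144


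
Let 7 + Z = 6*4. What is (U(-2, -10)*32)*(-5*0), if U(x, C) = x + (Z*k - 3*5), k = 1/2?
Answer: 0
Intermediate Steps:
k = 1/2 ≈ 0.50000
Z = 17 (Z = -7 + 6*4 = -7 + 24 = 17)
U(x, C) = -13/2 + x (U(x, C) = x + (17*(1/2) - 3*5) = x + (17/2 - 15) = x - 13/2 = -13/2 + x)
(U(-2, -10)*32)*(-5*0) = ((-13/2 - 2)*32)*(-5*0) = -17/2*32*0 = -272*0 = 0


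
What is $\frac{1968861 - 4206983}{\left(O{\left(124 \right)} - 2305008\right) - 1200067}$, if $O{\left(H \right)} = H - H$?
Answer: $\frac{2238122}{3505075} \approx 0.63854$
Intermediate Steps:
$O{\left(H \right)} = 0$
$\frac{1968861 - 4206983}{\left(O{\left(124 \right)} - 2305008\right) - 1200067} = \frac{1968861 - 4206983}{\left(0 - 2305008\right) - 1200067} = - \frac{2238122}{-2305008 - 1200067} = - \frac{2238122}{-3505075} = \left(-2238122\right) \left(- \frac{1}{3505075}\right) = \frac{2238122}{3505075}$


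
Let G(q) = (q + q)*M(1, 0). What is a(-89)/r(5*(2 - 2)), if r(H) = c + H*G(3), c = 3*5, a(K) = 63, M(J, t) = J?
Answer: 21/5 ≈ 4.2000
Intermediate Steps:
c = 15
G(q) = 2*q (G(q) = (q + q)*1 = (2*q)*1 = 2*q)
r(H) = 15 + 6*H (r(H) = 15 + H*(2*3) = 15 + H*6 = 15 + 6*H)
a(-89)/r(5*(2 - 2)) = 63/(15 + 6*(5*(2 - 2))) = 63/(15 + 6*(5*0)) = 63/(15 + 6*0) = 63/(15 + 0) = 63/15 = 63*(1/15) = 21/5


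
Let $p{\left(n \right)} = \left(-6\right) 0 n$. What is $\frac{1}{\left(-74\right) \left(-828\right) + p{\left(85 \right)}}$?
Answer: $\frac{1}{61272} \approx 1.6321 \cdot 10^{-5}$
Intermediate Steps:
$p{\left(n \right)} = 0$ ($p{\left(n \right)} = 0 n = 0$)
$\frac{1}{\left(-74\right) \left(-828\right) + p{\left(85 \right)}} = \frac{1}{\left(-74\right) \left(-828\right) + 0} = \frac{1}{61272 + 0} = \frac{1}{61272}$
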